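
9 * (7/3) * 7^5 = 352947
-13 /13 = -1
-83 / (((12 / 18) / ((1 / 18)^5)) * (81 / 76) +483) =-1577 / 25518345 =-0.00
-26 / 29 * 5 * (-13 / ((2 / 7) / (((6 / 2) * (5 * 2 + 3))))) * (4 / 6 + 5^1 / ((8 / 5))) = 6997445 / 232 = 30161.40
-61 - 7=-68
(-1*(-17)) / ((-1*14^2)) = -17 / 196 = -0.09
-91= -91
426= 426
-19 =-19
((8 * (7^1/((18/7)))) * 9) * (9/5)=1764/5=352.80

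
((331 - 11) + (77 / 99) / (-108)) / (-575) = -311033 / 558900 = -0.56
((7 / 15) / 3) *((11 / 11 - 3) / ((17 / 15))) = -14 / 51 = -0.27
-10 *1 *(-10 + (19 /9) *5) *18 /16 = -25 /4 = -6.25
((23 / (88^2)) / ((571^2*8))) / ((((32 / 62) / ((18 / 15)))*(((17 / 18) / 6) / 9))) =519777 / 3433811645440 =0.00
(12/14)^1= 6/7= 0.86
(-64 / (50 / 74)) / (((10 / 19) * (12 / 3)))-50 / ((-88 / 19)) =-188081 / 5500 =-34.20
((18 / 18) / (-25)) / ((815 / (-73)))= 73 / 20375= 0.00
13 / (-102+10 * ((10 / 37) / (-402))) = -96681 / 758624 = -0.13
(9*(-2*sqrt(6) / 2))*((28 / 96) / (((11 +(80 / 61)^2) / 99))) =-286517*sqrt(6) / 14024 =-50.04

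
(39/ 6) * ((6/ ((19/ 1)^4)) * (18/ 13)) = 54/ 130321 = 0.00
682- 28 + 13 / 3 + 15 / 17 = 33620 / 51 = 659.22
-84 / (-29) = 84 / 29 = 2.90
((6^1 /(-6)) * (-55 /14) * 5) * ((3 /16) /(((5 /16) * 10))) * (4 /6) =11 /14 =0.79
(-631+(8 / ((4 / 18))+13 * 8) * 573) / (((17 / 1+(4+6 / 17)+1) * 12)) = 1353013 / 4560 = 296.71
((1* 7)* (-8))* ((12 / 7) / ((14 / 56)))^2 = -18432 / 7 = -2633.14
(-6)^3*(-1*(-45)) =-9720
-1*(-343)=343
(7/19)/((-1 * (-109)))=7/2071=0.00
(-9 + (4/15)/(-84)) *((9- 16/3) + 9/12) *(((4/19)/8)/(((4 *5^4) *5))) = -37577/448875000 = -0.00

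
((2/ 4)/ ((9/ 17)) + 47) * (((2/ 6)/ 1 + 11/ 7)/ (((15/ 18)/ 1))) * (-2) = -13808/ 63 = -219.17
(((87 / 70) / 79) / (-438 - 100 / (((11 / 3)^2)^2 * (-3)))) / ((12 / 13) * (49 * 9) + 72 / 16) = -190333 / 2180028675510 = -0.00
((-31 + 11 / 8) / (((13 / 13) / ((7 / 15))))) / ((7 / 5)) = -79 / 8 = -9.88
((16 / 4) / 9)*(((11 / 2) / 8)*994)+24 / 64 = 21895 / 72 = 304.10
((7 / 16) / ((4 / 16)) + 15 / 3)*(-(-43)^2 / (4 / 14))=-349461 / 8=-43682.62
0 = 0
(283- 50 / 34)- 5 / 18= 86063 / 306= 281.25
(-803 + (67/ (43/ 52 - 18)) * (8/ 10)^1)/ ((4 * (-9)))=1199777/ 53580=22.39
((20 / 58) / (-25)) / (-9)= 0.00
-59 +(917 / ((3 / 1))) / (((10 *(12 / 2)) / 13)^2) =-482227 / 10800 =-44.65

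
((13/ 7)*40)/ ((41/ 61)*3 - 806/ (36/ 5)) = -570960/ 844907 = -0.68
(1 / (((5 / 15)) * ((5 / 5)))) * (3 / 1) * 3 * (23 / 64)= 621 / 64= 9.70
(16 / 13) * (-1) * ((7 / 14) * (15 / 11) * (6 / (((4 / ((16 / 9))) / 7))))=-2240 / 143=-15.66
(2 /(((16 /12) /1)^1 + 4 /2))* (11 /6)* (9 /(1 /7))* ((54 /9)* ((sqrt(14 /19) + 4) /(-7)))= -1188 /5 - 297* sqrt(266) /95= -288.59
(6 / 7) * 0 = 0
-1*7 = -7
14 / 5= 2.80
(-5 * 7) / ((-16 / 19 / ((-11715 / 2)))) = -243452.34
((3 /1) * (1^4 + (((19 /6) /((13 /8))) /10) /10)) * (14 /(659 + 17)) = 3479 /54925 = 0.06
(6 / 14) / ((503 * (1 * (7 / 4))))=12 / 24647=0.00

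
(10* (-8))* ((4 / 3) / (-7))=320 / 21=15.24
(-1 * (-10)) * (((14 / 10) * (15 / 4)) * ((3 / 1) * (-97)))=-30555 / 2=-15277.50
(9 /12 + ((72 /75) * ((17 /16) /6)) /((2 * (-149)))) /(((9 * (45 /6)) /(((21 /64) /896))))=22333 /5492736000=0.00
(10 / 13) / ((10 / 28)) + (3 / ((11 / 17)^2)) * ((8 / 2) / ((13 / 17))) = 62344 / 1573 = 39.63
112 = 112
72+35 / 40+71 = 1151 / 8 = 143.88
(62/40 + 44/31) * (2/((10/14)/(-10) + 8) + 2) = 46025/6882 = 6.69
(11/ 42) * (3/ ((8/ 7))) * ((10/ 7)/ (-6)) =-55/ 336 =-0.16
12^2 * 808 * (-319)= -37116288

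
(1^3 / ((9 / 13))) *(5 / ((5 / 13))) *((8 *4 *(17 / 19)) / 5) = 91936 / 855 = 107.53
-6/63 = -2/21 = -0.10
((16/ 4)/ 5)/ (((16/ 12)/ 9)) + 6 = 57/ 5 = 11.40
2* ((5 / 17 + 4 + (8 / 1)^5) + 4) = 1114394 / 17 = 65552.59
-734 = -734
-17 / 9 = -1.89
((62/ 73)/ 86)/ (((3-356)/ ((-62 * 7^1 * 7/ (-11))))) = -94178/ 12188737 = -0.01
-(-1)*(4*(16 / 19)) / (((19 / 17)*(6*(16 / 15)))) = 170 / 361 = 0.47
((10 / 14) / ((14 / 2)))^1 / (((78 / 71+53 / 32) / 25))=284000 / 306691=0.93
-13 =-13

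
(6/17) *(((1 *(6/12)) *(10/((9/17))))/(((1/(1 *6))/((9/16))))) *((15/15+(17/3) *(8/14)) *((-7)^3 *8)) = -130830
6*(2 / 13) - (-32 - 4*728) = 38284 / 13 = 2944.92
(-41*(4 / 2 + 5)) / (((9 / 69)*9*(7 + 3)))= -6601 / 270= -24.45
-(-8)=8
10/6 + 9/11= 82/33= 2.48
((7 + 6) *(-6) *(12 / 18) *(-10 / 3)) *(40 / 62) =10400 / 93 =111.83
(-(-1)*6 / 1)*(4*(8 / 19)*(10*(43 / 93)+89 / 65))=2318528 / 38285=60.56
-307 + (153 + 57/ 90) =-4601/ 30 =-153.37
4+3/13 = 55/13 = 4.23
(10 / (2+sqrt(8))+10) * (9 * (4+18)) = 990+990 * sqrt(2) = 2390.07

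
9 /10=0.90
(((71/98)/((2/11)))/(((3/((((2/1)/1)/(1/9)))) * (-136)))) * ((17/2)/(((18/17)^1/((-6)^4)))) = -358479/196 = -1828.97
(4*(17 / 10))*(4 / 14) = 68 / 35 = 1.94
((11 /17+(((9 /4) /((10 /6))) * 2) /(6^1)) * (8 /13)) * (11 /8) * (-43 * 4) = -176429 /1105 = -159.66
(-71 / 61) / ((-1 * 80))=71 / 4880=0.01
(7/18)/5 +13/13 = 97/90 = 1.08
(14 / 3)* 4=56 / 3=18.67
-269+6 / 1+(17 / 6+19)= -1447 / 6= -241.17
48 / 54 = 8 / 9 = 0.89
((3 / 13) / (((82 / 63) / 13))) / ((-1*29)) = -189 / 2378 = -0.08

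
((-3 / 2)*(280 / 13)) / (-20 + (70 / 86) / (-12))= 43344 / 26923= 1.61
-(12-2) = -10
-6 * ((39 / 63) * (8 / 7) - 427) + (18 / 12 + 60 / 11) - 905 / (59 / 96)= 69464023 / 63602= 1092.17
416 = 416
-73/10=-7.30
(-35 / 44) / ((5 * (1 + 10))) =-7 / 484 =-0.01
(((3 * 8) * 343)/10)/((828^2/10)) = 343/28566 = 0.01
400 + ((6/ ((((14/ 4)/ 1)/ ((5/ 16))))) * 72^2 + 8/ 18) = 200188/ 63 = 3177.59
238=238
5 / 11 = 0.45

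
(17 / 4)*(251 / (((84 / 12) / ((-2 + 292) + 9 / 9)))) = 1241697 / 28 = 44346.32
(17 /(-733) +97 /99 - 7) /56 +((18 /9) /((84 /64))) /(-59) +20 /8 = 567336527 /239761368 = 2.37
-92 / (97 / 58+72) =-5336 / 4273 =-1.25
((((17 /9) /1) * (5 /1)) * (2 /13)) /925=34 /21645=0.00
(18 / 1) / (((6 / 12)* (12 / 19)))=57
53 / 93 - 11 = -970 / 93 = -10.43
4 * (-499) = -1996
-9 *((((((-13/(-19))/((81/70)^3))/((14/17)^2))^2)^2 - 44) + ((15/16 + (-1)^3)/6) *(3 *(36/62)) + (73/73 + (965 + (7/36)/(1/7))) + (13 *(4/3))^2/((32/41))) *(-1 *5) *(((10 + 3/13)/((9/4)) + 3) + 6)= 53466087755477208248819721732557108375/67028524466769668003758988144688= 797661.71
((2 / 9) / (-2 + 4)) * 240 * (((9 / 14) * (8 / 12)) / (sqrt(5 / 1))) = 16 * sqrt(5) / 7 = 5.11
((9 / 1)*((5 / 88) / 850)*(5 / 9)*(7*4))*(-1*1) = -7 / 748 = -0.01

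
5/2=2.50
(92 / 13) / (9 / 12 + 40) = 368 / 2119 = 0.17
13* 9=117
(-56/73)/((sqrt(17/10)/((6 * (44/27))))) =-4928 * sqrt(170)/11169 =-5.75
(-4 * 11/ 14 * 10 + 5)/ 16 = -185/ 112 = -1.65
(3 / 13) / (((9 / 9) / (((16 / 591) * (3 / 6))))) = 8 / 2561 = 0.00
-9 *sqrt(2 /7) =-4.81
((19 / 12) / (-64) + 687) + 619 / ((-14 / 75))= -14134021 / 5376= -2629.10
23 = 23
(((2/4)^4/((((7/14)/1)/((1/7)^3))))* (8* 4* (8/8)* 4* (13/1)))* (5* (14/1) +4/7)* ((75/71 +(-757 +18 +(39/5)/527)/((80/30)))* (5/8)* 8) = -59071.30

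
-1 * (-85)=85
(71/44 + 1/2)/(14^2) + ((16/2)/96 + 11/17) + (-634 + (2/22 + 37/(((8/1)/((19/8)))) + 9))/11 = -1065731869/19352256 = -55.07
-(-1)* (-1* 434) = -434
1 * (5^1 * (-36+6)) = -150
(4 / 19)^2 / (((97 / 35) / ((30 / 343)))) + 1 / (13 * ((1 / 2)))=3462866 / 22305829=0.16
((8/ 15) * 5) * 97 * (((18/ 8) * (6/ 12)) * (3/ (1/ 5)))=4365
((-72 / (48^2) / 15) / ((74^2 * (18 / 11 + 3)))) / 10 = -11 / 1340524800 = -0.00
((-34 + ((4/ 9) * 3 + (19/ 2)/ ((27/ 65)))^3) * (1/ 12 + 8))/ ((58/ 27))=216050783699/ 4059072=53226.64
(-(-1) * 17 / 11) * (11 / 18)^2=187 / 324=0.58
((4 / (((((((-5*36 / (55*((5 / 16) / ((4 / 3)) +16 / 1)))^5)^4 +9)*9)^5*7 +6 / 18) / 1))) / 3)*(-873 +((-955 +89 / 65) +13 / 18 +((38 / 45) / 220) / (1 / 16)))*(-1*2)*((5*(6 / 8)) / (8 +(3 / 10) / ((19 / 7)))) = 427637613987639636001721318335866264717147460509506870774183672581440764760990700954045783688580212100220780943214170909477825414460009355508035797244511284557419227193369511106594136916742949603695439749041376407962008059413114355442364922447908298251743496409736509748983692463108060394767437077574016051840567695895714761503747015903084638632142354718431347819943386915564943881922482114330618591901047203332909 / 4636429453052389817461224238330967281197026124166031053998441234717402243230413398586771961474738334114473694926806140437983983345500165568169313501550235171546291408871239533416219260937892314372757507929738921827253593879477603974714646461664210040328996558210220742492079322872977275088189693177157191689602145183647909051256466166119642735304697608611216123217108207822525525430951395372892247526138871880573384584579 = 0.00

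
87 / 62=1.40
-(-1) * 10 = 10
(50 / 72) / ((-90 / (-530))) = 1325 / 324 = 4.09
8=8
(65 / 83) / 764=65 / 63412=0.00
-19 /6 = -3.17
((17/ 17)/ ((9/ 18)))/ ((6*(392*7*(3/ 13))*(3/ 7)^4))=91/ 5832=0.02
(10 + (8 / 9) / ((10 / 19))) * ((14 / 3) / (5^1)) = 10.91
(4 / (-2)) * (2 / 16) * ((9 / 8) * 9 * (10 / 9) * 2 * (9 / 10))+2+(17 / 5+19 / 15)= 77 / 48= 1.60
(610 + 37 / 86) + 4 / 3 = 157835 / 258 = 611.76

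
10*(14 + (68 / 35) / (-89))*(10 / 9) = 96760 / 623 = 155.31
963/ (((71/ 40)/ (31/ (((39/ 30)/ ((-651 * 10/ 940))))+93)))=-1698038640/ 43381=-39142.45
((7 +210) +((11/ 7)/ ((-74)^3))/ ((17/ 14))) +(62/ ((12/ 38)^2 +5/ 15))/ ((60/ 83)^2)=118968506983649/ 242313821400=490.97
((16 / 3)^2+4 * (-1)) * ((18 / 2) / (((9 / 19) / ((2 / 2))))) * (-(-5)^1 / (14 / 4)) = 41800 / 63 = 663.49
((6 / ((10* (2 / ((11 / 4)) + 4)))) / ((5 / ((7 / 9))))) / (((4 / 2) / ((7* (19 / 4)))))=10241 / 31200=0.33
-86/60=-43/30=-1.43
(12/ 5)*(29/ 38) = 174/ 95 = 1.83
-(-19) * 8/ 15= 152/ 15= 10.13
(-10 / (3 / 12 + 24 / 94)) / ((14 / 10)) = -1880 / 133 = -14.14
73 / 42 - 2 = -0.26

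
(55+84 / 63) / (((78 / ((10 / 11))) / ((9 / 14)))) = 65 / 154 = 0.42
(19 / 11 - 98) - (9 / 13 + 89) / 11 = -14933 / 143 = -104.43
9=9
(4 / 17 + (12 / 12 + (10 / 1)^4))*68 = 680084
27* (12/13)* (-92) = -29808/13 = -2292.92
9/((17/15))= 135/17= 7.94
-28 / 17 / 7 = -4 / 17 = -0.24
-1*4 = -4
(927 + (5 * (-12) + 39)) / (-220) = -453 / 110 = -4.12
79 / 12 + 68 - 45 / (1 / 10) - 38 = -4961 / 12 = -413.42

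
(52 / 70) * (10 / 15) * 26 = 1352 / 105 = 12.88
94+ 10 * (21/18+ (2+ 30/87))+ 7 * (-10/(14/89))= -27482/87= -315.89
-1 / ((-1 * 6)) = 1 / 6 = 0.17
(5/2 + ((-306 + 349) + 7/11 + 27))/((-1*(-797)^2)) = -0.00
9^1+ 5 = 14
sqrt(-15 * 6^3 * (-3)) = 18 * sqrt(30) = 98.59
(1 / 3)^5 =1 / 243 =0.00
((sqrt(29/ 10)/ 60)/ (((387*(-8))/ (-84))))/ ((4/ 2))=7*sqrt(290)/ 309600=0.00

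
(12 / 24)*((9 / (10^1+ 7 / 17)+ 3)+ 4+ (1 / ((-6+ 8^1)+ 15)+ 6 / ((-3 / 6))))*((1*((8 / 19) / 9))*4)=-21808 / 57171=-0.38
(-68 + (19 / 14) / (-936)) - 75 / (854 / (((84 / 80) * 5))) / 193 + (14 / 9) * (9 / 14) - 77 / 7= -12033916813 / 154273392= -78.00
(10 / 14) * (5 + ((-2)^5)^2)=735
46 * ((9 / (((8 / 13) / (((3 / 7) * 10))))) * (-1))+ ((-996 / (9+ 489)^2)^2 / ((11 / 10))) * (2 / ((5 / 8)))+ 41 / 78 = -178908305326 / 62063001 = -2882.69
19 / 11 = 1.73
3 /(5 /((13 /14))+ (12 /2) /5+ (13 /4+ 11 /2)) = 0.20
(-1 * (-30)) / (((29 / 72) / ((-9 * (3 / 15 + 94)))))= -1831248 / 29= -63146.48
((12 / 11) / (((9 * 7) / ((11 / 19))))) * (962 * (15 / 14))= 9620 / 931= 10.33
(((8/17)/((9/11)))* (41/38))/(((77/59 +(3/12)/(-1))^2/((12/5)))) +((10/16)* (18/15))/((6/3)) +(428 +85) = 1236936847103/2403158760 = 514.71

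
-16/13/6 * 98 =-784/39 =-20.10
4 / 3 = 1.33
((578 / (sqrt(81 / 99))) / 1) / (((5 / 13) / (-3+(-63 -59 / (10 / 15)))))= -386971*sqrt(11) / 5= -256687.52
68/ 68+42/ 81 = 41/ 27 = 1.52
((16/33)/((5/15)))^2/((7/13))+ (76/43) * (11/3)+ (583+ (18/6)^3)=67787834/109263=620.41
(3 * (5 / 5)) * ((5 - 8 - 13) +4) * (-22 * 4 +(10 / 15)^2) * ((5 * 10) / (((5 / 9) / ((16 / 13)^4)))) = 18591252480 / 28561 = 650931.43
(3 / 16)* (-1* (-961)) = 2883 / 16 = 180.19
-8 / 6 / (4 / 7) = -7 / 3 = -2.33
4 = 4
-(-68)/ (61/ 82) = 5576/ 61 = 91.41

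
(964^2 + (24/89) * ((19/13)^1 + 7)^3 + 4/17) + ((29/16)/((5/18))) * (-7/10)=1235826095415753/1329624400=929455.04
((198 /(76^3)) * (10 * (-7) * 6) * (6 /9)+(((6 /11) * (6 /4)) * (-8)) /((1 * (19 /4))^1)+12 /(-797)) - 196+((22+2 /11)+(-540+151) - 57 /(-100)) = -1695047478227 /3006642650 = -563.77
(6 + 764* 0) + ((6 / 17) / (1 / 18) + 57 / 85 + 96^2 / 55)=168849 / 935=180.59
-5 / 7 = -0.71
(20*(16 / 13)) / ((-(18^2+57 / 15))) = -0.08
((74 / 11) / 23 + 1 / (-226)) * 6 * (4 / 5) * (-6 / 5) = -1185912 / 714725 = -1.66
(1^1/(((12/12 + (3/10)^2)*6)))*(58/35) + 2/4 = 3449/4578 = 0.75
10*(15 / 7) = 150 / 7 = 21.43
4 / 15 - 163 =-2441 / 15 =-162.73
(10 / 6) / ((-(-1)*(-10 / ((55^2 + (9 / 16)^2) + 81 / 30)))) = -504.67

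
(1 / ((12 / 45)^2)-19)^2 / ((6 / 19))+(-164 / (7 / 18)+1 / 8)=-3702875 / 10752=-344.39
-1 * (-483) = 483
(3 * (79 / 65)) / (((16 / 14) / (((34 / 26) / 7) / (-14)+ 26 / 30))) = 1288253 / 473200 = 2.72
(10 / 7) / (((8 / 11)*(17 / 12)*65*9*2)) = 11 / 9282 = 0.00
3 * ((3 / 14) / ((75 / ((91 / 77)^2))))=507 / 42350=0.01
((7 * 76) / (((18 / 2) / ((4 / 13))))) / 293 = 2128 / 34281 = 0.06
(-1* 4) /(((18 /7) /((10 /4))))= -35 /9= -3.89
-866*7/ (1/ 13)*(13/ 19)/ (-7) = 7702.84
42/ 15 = 14/ 5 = 2.80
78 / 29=2.69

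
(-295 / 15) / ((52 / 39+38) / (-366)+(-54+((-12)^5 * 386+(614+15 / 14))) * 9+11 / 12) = 0.00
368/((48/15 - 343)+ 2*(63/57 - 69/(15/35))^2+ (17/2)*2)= 0.01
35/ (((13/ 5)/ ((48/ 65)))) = 1680/ 169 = 9.94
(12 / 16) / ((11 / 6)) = 9 / 22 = 0.41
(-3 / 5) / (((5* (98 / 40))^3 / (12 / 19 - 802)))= 2923392 / 11176655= 0.26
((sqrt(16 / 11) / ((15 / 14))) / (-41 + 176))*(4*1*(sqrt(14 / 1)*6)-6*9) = -112*sqrt(11) / 825 + 448*sqrt(154) / 7425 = 0.30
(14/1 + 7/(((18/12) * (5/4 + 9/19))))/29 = 6566/11397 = 0.58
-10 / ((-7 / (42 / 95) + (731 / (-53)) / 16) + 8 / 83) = 2111520 / 3504907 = 0.60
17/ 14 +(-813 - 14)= -11561/ 14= -825.79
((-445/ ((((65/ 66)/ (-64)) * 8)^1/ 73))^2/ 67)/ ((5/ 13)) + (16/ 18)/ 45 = 953188068584504/ 352755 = 2702124898.54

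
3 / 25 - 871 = -21772 / 25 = -870.88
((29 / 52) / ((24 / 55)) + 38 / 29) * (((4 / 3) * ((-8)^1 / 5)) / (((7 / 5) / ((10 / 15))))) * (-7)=187358 / 10179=18.41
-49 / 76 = -0.64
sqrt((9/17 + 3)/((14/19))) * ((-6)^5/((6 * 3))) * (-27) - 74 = 25453.69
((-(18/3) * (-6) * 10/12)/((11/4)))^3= 1728000/1331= 1298.27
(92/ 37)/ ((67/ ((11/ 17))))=1012/ 42143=0.02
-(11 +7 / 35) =-56 / 5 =-11.20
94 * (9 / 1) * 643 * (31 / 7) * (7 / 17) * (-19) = -320403042 / 17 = -18847237.76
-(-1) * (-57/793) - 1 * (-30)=23733/793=29.93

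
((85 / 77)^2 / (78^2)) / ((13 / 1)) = 7225 / 468936468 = 0.00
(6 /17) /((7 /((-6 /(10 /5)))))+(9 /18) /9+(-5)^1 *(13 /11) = -141485 /23562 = -6.00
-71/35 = -2.03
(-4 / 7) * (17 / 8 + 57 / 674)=-851 / 674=-1.26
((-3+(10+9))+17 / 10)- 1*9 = 87 / 10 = 8.70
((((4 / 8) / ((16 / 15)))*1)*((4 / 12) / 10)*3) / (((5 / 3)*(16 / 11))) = 99 / 5120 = 0.02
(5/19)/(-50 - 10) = -1/228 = -0.00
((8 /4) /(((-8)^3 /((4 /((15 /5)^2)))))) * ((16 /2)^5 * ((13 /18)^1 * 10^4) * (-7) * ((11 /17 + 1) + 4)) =7454720000 /459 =16241220.04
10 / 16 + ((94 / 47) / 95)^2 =45157 / 72200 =0.63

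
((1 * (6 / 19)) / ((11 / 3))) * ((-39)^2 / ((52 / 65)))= 68445 / 418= 163.74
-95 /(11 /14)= -1330 /11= -120.91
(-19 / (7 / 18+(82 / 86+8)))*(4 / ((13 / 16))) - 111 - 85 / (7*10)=-3282761 / 26858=-122.23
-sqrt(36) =-6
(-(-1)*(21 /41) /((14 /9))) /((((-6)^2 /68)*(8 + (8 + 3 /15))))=85 /2214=0.04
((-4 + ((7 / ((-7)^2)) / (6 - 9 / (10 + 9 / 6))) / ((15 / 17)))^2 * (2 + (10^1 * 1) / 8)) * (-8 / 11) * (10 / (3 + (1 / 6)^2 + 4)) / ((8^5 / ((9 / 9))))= -32511701053 / 20108132352000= -0.00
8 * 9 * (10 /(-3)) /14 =-120 /7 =-17.14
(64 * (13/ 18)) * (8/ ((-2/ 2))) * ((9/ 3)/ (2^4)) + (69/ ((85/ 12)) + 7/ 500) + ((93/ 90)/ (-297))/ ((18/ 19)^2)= -73101613877/ 1226907000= -59.58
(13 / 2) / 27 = 13 / 54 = 0.24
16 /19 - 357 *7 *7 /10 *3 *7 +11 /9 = -62813833 /1710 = -36733.24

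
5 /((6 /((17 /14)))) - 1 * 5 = -335 /84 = -3.99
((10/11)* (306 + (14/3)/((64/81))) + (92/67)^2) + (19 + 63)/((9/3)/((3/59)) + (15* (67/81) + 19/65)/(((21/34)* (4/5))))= 20181967490063/70466598224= 286.40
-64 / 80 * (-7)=28 / 5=5.60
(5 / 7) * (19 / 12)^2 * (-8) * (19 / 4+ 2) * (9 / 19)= -2565 / 56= -45.80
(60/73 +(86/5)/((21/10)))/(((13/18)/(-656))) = -54379776/6643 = -8186.03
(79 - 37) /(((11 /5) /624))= 11912.73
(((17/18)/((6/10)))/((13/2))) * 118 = 10030/351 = 28.58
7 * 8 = 56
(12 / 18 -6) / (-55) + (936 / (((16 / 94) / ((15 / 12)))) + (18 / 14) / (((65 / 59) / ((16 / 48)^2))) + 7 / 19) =7844590123 / 1141140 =6874.35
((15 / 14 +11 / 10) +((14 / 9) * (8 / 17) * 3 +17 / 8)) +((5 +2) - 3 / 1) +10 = 292633 / 14280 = 20.49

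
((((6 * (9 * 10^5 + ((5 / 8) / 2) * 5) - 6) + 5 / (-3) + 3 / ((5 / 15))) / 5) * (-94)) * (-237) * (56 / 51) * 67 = 451370997478058 / 255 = 1770082343051.21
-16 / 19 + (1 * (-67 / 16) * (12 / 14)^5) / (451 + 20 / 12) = -183519265 / 216827107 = -0.85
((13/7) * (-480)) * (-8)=49920/7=7131.43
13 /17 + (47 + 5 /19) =15513 /323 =48.03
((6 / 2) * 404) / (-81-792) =-404 / 291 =-1.39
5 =5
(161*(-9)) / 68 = -1449 / 68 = -21.31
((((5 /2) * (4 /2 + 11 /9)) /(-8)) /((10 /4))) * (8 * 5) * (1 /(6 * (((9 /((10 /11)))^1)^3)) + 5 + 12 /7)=-19838270555 /183386511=-108.18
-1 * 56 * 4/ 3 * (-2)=448/ 3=149.33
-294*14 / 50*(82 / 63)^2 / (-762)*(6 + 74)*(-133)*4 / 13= -400642816 / 668655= -599.18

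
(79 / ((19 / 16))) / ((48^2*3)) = 79 / 8208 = 0.01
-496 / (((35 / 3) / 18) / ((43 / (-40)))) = 143964 / 175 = 822.65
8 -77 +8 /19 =-1303 /19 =-68.58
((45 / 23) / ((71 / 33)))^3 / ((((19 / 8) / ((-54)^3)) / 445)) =-1835737748258040000 / 82739359603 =-22186994.88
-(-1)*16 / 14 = 1.14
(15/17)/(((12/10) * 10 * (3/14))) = 35/102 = 0.34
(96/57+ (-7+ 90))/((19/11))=17699/361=49.03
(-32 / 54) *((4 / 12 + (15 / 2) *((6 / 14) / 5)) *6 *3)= -656 / 63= -10.41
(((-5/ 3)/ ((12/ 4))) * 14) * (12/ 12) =-70/ 9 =-7.78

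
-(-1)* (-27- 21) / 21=-16 / 7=-2.29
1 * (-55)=-55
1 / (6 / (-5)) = -5 / 6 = -0.83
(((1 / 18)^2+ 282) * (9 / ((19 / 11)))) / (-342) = -1005059 / 233928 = -4.30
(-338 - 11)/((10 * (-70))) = 349/700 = 0.50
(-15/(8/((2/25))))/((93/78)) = -39/310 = -0.13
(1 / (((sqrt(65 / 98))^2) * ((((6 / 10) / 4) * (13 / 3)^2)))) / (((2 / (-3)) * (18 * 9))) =-98 / 19773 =-0.00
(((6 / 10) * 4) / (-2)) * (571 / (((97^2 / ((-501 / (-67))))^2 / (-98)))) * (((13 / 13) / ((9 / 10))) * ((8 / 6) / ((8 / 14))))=43697154536 / 397407942409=0.11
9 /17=0.53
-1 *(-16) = 16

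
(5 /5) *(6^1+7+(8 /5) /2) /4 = 69 /20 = 3.45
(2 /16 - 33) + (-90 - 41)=-1311 /8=-163.88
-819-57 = -876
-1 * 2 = -2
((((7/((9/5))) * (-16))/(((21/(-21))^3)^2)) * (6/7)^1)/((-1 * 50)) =16/15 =1.07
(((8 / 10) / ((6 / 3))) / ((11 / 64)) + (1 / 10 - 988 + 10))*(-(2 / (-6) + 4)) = 35771 / 10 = 3577.10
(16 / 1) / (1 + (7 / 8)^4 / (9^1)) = 589824 / 39265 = 15.02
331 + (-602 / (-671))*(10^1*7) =264241 / 671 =393.80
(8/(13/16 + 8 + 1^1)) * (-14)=-1792/157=-11.41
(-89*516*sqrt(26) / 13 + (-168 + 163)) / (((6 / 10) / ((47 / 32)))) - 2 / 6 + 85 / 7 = -899345*sqrt(26) / 104 - 289 / 672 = -44094.45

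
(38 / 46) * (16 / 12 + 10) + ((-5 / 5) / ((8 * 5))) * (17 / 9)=77129 / 8280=9.32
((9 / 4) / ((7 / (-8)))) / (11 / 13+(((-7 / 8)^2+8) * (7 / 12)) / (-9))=-539136 / 58289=-9.25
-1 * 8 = -8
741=741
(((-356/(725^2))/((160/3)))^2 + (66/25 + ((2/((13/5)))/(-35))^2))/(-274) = -9665808238740344209/1003010215821250000000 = -0.01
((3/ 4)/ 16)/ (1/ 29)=87/ 64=1.36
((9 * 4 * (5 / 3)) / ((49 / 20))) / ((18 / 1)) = 200 / 147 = 1.36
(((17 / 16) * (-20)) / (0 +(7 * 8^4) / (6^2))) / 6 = -255 / 57344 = -0.00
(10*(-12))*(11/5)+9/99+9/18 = -5795/22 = -263.41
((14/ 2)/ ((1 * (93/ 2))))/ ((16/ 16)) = 0.15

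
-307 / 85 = -3.61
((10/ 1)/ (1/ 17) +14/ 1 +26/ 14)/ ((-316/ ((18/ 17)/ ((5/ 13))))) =-152217/ 94010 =-1.62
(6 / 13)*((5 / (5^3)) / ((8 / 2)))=0.00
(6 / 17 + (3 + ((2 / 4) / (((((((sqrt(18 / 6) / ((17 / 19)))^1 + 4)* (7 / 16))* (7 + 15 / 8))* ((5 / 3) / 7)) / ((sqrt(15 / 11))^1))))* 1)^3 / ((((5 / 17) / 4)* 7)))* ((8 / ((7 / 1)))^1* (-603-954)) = -197754174177048294192 / 2068465140389725-17693114372601748669292544* sqrt(165) / 11777260730767684912375 + 629570088257716224* sqrt(3) / 851720940160475 + 594666474115812975138816* sqrt(55) / 471090429230707396495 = -104259.95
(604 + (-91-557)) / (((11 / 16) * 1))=-64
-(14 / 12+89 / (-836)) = -2659 / 2508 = -1.06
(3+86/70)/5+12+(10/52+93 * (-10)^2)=9313.04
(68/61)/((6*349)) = 34/63867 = 0.00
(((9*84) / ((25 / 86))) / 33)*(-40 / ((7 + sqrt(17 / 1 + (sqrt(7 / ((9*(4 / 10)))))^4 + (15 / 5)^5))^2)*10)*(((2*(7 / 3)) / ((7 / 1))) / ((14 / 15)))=-41.68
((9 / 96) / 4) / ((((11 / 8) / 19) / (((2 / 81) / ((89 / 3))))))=19 / 70488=0.00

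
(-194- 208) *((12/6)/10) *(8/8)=-402/5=-80.40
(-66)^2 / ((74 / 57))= 124146 / 37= 3355.30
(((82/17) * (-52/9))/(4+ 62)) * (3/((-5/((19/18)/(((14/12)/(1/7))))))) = 40508/1237005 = 0.03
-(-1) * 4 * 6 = 24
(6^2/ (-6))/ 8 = -3/ 4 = -0.75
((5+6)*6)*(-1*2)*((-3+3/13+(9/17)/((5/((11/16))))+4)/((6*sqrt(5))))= -253517*sqrt(5)/44200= -12.83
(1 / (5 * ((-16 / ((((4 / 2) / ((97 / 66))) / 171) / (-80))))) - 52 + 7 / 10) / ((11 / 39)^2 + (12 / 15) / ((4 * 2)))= -230086896663 / 805317280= -285.71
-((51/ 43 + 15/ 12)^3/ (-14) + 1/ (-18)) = 697659667/ 641144448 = 1.09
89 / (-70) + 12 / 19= -851 / 1330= -0.64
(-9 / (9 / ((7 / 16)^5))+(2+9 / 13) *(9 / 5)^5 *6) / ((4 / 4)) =305.22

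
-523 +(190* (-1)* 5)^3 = -857375523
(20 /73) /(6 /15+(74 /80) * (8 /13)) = 1300 /4599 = 0.28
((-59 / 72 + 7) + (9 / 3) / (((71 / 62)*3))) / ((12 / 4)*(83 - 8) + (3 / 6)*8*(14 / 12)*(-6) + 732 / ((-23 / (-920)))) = 36059 / 150686424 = 0.00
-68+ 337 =269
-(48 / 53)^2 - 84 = -238260 / 2809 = -84.82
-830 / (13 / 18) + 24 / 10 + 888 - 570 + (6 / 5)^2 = -268902 / 325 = -827.39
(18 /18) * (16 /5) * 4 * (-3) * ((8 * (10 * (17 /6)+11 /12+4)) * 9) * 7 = -3217536 /5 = -643507.20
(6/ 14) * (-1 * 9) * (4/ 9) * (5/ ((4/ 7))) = -15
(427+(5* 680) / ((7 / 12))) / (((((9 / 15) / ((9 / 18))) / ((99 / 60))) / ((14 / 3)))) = 481679 / 12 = 40139.92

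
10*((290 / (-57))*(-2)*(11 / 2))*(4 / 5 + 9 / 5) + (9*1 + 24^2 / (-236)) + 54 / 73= 359014489 / 245499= 1462.39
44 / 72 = 11 / 18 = 0.61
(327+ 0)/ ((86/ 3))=981/ 86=11.41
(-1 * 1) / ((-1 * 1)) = 1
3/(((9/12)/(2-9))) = -28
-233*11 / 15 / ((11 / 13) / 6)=-6058 / 5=-1211.60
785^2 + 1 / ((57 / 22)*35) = 1229368897 / 1995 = 616225.01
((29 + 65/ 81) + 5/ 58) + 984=4763249/ 4698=1013.89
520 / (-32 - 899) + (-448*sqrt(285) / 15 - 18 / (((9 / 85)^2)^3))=-702252428799230 / 54974619 - 448*sqrt(285) / 15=-12774625.09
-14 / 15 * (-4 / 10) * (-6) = -56 / 25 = -2.24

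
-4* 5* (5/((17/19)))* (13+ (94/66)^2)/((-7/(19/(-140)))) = -602870/18513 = -32.56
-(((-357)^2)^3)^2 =-4285668681360310036179623022801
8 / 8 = 1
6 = 6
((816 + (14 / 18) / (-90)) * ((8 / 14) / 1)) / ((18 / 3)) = 660953 / 8505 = 77.71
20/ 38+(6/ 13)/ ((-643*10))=417893/ 794105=0.53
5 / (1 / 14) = 70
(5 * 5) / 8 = 25 / 8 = 3.12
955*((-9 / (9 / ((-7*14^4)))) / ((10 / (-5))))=-128405480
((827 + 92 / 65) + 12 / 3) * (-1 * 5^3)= -1352675 / 13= -104051.92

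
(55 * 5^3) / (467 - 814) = -6875 / 347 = -19.81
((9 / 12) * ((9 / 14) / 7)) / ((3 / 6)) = 27 / 196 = 0.14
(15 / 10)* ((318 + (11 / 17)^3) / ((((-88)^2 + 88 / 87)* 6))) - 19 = -251458769753 / 13241832032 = -18.99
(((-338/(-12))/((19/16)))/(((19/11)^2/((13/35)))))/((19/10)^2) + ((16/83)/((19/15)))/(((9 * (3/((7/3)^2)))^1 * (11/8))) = 1077111727840/1281804645429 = 0.84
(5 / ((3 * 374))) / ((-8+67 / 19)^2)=0.00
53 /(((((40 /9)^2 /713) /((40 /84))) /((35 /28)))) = 1020303 /896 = 1138.73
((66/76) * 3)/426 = 33/5396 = 0.01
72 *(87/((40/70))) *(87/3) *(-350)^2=38942505000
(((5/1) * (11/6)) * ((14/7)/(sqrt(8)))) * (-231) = -4235 * sqrt(2)/4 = -1497.30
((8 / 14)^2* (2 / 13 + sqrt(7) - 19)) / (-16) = 5 / 13 - sqrt(7) / 49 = 0.33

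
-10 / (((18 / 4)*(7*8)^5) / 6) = -5 / 206524416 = -0.00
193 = 193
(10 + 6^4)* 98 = 127988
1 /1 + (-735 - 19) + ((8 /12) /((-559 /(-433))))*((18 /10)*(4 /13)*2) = -27339471 /36335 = -752.43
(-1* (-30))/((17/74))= 2220/17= 130.59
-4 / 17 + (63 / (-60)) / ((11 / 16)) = -1648 / 935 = -1.76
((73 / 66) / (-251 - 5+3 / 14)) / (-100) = 511 / 11817300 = 0.00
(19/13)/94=19/1222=0.02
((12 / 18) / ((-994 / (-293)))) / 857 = 293 / 1277787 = 0.00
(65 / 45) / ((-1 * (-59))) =13 / 531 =0.02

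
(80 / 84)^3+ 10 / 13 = 196610 / 120393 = 1.63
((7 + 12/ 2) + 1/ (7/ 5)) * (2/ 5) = 192/ 35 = 5.49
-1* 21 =-21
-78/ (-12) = 13/ 2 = 6.50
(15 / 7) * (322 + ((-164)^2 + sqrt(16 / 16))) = 408285 / 7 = 58326.43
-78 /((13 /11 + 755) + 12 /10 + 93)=-4290 /46771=-0.09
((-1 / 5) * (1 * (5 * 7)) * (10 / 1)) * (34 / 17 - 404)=28140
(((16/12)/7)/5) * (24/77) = 32/2695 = 0.01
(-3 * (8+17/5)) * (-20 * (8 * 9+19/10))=252738/5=50547.60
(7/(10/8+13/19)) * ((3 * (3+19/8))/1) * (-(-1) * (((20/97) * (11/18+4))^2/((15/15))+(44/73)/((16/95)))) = 815025805285/3115583352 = 261.60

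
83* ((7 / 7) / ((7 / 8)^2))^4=1392508928 / 5764801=241.55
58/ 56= 29/ 28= 1.04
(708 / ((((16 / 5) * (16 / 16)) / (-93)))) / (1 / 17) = -1399185 / 4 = -349796.25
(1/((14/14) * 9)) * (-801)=-89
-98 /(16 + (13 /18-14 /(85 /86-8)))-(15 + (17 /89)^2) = -20.27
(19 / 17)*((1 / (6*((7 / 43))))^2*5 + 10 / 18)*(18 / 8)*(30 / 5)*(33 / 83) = 19233225 / 553112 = 34.77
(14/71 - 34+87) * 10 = 37770/71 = 531.97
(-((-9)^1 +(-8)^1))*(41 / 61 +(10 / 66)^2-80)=-89558482 / 66429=-1348.18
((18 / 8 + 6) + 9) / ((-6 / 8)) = -23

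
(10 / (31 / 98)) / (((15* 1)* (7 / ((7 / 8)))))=49 / 186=0.26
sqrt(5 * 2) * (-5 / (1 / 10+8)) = -50 * sqrt(10) / 81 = -1.95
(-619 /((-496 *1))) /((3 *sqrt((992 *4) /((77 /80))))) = 619 *sqrt(23870) /14760960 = 0.01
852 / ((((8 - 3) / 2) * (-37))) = -1704 / 185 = -9.21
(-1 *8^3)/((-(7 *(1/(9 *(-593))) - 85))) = -683136/113413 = -6.02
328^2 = 107584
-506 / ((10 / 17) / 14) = -60214 / 5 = -12042.80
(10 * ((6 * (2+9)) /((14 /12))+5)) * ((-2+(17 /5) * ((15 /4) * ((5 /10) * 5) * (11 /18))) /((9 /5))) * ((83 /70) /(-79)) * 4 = -150067735 /418068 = -358.96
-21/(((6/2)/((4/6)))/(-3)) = 14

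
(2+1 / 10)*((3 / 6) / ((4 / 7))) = 147 / 80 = 1.84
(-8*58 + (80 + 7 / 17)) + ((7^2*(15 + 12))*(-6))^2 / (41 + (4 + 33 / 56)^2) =373113141967 / 367625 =1014928.64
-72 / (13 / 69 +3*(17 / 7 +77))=-34776 / 115183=-0.30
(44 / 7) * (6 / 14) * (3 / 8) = 99 / 98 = 1.01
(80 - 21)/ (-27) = -2.19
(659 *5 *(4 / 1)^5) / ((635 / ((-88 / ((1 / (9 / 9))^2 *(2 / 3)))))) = -701383.56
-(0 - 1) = 1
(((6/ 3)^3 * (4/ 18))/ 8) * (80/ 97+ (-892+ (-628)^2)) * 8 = 610700864/ 873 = 699542.80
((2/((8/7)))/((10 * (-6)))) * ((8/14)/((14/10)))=-1/84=-0.01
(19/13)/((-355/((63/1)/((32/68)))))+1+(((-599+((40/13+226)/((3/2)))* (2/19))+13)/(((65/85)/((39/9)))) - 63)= -20784225439/6313320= -3292.12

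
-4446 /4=-2223 /2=-1111.50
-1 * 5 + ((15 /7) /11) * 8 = -3.44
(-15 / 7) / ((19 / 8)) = -0.90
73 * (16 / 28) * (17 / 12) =1241 / 21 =59.10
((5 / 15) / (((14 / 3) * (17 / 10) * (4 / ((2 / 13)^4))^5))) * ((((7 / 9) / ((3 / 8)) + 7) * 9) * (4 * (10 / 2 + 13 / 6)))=15411200 / 2907759457556762314136553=0.00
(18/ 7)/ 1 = 18/ 7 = 2.57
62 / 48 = 31 / 24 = 1.29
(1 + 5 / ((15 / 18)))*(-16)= -112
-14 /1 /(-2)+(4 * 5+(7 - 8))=26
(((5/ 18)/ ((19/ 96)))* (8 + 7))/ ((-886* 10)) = -20/ 8417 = -0.00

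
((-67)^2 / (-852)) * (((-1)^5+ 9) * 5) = -44890 / 213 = -210.75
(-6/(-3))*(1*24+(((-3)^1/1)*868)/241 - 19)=-2798/241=-11.61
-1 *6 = -6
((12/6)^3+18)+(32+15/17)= 1001/17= 58.88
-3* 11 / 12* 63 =-693 / 4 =-173.25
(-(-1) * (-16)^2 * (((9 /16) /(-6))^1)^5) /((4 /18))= -2187 /262144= -0.01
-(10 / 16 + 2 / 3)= -31 / 24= -1.29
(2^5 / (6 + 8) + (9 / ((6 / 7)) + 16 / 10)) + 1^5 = 1077 / 70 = 15.39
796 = 796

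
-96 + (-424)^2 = 179680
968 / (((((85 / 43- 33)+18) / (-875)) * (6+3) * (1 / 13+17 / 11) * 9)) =18600725 / 37584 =494.91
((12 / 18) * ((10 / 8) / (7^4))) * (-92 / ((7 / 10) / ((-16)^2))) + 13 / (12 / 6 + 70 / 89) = -87685303 / 12504408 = -7.01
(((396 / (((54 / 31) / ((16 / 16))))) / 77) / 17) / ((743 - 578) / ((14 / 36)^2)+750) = 7 / 74205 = 0.00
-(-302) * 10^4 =3020000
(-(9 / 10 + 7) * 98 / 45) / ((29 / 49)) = -189679 / 6525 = -29.07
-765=-765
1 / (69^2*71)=0.00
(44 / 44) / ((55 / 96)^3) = 884736 / 166375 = 5.32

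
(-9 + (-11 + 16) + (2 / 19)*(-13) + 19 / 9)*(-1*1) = 557 / 171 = 3.26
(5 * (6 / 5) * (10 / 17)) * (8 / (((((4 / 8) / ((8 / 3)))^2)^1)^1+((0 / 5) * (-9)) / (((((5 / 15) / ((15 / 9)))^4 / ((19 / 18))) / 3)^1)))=40960 / 51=803.14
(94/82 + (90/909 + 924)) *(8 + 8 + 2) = 68965938/4141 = 16654.42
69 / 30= 23 / 10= 2.30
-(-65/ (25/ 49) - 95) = 1112/ 5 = 222.40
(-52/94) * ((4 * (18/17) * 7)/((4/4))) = -13104/799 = -16.40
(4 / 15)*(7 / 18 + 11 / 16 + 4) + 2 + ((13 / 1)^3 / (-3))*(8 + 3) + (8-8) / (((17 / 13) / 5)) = -4348249 / 540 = -8052.31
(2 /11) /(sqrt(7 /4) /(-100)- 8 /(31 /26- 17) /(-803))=499249920000 /760721907623- 3960792039600 * sqrt(7) /760721907623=-13.12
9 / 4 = 2.25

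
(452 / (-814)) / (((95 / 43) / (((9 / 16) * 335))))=-2929977 / 61864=-47.36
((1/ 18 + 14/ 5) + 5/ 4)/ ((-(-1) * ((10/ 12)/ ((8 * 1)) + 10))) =2956/ 7275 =0.41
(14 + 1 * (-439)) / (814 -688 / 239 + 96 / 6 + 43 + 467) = -101575 / 319572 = -0.32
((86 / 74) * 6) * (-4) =-1032 / 37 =-27.89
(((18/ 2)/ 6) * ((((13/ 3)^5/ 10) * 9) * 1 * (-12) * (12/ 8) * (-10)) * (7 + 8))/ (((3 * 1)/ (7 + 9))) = 29703440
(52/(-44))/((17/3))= -39/187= -0.21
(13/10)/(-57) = -13/570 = -0.02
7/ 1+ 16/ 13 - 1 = 94/ 13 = 7.23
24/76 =6/19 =0.32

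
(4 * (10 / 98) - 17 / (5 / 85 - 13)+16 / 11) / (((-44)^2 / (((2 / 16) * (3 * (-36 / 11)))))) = -924507 / 459141760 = -0.00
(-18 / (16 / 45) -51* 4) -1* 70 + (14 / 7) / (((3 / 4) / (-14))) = -8687 / 24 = -361.96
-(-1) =1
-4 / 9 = -0.44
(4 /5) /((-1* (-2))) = 2 /5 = 0.40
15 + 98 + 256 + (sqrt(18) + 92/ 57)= 3*sqrt(2) + 21125/ 57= 374.86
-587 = -587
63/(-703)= -63/703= -0.09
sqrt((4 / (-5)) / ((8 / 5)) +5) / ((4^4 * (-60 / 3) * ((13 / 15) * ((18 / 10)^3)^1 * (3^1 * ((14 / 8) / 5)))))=-625 * sqrt(2) / 11321856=-0.00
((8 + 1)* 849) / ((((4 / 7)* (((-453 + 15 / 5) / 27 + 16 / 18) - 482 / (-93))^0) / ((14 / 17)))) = 374409 / 34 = 11012.03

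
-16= -16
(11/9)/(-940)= -11/8460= -0.00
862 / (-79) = -862 / 79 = -10.91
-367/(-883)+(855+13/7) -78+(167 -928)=112944/6181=18.27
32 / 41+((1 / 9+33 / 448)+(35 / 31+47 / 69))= 327135385 / 117867456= 2.78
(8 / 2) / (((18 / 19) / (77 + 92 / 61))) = 181982 / 549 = 331.48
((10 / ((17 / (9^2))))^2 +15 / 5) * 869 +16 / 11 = 1975448.94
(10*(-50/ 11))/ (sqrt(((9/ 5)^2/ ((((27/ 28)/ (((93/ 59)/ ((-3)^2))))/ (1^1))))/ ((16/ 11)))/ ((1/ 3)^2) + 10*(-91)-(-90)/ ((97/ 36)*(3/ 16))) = 423405000*sqrt(140833)/ 327048737268847 + 655283500000/ 10549959266737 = 0.06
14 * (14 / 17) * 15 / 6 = 490 / 17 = 28.82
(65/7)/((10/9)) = 8.36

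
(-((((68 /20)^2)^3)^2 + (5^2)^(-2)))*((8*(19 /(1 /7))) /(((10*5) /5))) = -309955030414045352 /1220703125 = -253915160.92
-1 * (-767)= 767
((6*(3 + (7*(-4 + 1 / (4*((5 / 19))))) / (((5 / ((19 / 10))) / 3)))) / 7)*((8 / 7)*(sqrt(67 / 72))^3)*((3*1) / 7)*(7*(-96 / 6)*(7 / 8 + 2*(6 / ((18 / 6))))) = 18586269*sqrt(134) / 49000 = 4390.85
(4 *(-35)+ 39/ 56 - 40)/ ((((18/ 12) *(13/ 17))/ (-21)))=3282.63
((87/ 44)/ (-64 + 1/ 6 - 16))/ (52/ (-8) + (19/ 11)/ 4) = 174/ 42631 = 0.00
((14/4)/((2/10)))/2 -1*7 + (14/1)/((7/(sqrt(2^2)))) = 23/4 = 5.75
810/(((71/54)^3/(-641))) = -81756883440/357911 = -228427.97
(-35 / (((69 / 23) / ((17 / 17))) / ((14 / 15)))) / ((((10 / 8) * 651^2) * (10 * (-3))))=4 / 5838075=0.00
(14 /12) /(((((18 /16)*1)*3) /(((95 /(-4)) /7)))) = -95 /81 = -1.17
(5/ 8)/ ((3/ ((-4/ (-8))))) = 5/ 48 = 0.10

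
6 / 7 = 0.86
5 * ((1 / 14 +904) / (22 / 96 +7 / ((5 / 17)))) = 7594200 / 40369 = 188.12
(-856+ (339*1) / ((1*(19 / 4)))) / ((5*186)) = -7454 / 8835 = -0.84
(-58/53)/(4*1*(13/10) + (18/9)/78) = -11310/54007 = -0.21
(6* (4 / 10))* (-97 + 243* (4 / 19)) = -10452 / 95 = -110.02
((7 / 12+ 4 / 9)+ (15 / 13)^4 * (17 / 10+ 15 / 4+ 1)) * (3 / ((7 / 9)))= 19217823 / 399854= 48.06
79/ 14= 5.64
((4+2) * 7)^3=74088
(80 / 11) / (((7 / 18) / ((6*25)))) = 216000 / 77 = 2805.19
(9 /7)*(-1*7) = -9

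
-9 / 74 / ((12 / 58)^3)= -24389 / 1776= -13.73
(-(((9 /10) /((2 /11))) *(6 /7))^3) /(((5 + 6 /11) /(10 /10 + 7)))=-288178803 /2615375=-110.19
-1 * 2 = -2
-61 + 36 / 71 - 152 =-15087 / 71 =-212.49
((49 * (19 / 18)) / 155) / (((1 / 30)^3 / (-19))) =-171183.87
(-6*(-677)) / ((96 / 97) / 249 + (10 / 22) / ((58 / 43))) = 20864617356 / 1751381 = 11913.24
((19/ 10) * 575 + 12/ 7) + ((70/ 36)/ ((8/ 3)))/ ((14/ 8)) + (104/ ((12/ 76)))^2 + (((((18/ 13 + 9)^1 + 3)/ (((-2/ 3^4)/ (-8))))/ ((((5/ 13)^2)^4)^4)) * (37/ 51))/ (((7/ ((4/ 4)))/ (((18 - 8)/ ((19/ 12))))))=53983270769472827.67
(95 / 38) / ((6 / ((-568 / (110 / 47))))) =-3337 / 33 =-101.12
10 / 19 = 0.53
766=766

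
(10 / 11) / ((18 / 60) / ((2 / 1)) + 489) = 200 / 107613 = 0.00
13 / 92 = 0.14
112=112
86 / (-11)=-86 / 11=-7.82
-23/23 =-1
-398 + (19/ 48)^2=-916631/ 2304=-397.84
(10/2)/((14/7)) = 5/2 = 2.50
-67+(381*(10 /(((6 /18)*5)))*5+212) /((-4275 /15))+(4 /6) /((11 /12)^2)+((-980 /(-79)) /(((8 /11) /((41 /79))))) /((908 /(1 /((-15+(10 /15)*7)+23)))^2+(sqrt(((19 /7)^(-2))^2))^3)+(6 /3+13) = -2219349763232190269575511953 /24108761717658651084398490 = -92.06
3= 3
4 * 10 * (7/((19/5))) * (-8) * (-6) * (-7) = -24757.89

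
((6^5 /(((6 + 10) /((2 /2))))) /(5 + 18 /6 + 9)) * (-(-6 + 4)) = 972 /17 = 57.18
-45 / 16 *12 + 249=861 / 4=215.25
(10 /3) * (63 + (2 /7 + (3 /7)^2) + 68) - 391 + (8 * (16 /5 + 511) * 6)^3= 276278619203464739 /18375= 15035571113113.73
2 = 2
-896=-896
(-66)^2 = 4356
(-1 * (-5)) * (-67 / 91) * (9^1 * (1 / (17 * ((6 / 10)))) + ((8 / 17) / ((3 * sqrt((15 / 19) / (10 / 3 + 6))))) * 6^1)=-15.16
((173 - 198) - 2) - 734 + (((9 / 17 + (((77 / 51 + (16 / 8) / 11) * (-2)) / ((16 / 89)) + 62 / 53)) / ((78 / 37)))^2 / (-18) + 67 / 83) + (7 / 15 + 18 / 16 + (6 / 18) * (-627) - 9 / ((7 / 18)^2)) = -129875526388816025403559 / 125997904672914193920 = -1030.78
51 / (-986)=-3 / 58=-0.05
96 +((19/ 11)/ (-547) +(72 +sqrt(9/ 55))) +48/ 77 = 3 *sqrt(55)/ 55 +7102115/ 42119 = 169.02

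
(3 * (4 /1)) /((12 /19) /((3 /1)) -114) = -114 /1081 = -0.11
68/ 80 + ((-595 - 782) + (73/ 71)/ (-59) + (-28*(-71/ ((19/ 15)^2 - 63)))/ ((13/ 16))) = -10652279262837/ 7522689980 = -1416.02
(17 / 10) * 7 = 119 / 10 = 11.90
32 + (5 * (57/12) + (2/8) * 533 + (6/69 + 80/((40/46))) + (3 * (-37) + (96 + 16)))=282.09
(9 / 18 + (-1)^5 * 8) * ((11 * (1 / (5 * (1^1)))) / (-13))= 33 / 26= 1.27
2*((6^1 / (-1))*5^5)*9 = -337500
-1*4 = -4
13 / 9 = 1.44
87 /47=1.85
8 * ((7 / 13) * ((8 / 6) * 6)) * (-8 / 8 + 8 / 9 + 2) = 7616 / 117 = 65.09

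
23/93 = 0.25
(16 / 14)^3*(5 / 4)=640 / 343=1.87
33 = 33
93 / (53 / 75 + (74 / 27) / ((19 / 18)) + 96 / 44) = 161975 / 9553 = 16.96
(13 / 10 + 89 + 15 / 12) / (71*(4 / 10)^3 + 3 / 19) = 869725 / 44668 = 19.47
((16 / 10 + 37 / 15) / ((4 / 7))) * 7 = 49.82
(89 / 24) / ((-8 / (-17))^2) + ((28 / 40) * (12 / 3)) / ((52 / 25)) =361253 / 19968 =18.09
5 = 5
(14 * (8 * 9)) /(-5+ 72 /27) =-432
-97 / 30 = -3.23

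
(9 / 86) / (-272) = -0.00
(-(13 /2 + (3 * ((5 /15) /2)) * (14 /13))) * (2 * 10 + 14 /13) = -148.35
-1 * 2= -2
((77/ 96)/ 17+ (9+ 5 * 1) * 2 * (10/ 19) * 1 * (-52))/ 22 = -23760457/ 682176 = -34.83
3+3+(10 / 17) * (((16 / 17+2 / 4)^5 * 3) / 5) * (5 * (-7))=-27342694521 / 386201104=-70.80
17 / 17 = 1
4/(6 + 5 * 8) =2/23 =0.09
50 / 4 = 25 / 2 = 12.50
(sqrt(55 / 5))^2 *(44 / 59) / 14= 0.59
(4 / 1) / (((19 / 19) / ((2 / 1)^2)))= 16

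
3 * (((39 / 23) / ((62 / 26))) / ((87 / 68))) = 34476 / 20677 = 1.67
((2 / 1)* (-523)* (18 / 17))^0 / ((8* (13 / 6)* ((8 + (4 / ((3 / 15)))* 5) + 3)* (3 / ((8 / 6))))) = 1 / 4329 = 0.00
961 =961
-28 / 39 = -0.72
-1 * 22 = -22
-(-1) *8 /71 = 8 /71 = 0.11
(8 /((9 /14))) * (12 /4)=112 /3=37.33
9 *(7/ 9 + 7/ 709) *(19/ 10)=13.47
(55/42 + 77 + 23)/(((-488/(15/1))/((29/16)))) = -5.64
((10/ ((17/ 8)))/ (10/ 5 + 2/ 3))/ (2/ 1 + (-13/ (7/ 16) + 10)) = -105/ 1054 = -0.10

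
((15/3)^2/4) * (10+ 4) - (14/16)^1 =693/8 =86.62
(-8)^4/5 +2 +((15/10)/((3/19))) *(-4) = 3916/5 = 783.20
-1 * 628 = -628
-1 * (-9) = 9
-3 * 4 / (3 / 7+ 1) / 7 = -6 / 5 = -1.20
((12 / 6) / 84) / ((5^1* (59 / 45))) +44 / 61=36527 / 50386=0.72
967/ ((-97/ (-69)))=66723/ 97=687.87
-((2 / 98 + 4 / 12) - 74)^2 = -117202276 / 21609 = -5423.77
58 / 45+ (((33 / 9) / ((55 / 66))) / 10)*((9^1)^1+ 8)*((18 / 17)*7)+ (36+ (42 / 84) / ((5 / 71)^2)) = 87097 / 450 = 193.55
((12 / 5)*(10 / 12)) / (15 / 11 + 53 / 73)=803 / 839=0.96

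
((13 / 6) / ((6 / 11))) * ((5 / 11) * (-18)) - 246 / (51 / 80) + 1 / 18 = -64004 / 153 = -418.33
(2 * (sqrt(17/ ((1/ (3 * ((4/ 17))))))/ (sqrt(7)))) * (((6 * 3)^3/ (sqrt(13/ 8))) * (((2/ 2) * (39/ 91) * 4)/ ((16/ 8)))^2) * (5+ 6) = 18475776 * sqrt(546)/ 4459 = 96819.21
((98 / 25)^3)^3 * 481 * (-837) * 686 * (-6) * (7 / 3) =3223720396178156010625542144 / 3814697265625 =845078959535726.53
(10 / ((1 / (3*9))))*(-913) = -246510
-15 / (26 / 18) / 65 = -0.16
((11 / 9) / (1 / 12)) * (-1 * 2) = -88 / 3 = -29.33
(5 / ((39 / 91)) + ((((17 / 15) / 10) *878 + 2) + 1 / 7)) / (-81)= -59491 / 42525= -1.40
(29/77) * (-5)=-145/77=-1.88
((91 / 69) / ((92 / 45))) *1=1365 / 2116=0.65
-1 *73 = -73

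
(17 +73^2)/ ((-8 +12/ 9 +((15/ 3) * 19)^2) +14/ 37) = 53946/ 91007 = 0.59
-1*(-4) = 4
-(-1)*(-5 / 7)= -5 / 7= -0.71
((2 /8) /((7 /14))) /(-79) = -1 /158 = -0.01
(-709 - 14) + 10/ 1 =-713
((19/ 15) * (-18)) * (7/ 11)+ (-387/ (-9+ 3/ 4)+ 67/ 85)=2821/ 85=33.19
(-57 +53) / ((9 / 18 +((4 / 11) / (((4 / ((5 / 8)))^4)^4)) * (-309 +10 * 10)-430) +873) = -1208925819614629174706176 / 134039650249769110575625389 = -0.01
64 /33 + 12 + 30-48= -134 /33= -4.06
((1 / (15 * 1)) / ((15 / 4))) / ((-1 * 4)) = -0.00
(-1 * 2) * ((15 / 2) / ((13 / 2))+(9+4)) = -368 / 13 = -28.31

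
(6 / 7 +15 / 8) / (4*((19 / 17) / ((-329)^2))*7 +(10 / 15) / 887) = 15289065549 / 5823824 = 2625.26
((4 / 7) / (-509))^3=-0.00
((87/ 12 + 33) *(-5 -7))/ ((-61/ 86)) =41538/ 61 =680.95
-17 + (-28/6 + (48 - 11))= 46/3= 15.33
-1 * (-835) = 835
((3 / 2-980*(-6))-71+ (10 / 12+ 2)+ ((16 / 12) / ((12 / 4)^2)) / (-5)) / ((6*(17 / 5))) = 392398 / 1377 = 284.97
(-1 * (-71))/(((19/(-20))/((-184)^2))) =-48075520/19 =-2530290.53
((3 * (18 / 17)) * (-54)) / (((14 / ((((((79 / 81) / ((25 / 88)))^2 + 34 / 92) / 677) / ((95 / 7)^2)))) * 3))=-16050332263 / 40314048890625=-0.00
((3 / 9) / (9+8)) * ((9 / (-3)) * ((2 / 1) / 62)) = -1 / 527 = -0.00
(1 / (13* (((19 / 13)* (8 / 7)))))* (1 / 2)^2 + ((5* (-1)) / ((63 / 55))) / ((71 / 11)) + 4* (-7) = -77956241 / 2719584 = -28.66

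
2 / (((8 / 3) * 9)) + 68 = 817 / 12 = 68.08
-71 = -71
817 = 817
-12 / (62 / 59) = -354 / 31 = -11.42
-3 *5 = -15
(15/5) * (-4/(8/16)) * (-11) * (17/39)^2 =25432/507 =50.16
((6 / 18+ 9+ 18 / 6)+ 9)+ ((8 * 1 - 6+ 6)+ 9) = 115 / 3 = 38.33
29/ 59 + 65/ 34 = 2.40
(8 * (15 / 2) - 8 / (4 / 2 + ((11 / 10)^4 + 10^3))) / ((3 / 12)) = 2407993840 / 10034641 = 239.97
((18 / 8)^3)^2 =531441 / 4096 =129.75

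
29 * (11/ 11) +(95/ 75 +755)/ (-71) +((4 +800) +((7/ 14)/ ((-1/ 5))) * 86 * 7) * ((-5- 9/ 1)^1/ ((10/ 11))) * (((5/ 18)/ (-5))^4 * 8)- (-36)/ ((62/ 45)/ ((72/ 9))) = 32954294531/ 144407610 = 228.20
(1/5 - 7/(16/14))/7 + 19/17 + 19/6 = 49093/14280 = 3.44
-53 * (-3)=159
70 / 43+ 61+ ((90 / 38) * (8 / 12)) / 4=63.02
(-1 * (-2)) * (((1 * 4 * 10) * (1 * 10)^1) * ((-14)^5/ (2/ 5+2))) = -537824000/ 3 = -179274666.67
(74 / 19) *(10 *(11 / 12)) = 2035 / 57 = 35.70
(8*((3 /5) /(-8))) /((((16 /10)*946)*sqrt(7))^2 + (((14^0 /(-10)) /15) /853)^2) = -9822721500 /262543250932300801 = -0.00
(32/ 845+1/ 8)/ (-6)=-0.03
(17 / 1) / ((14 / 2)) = 17 / 7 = 2.43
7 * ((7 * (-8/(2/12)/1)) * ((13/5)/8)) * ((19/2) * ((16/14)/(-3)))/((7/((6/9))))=3952/15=263.47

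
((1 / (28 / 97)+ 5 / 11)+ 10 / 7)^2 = 2712609 / 94864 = 28.59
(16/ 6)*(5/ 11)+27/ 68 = 3611/ 2244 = 1.61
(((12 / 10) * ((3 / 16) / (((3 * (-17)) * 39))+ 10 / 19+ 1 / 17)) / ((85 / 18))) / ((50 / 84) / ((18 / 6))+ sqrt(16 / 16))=66858939 / 538941650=0.12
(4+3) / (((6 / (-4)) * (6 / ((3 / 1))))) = -7 / 3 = -2.33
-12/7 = -1.71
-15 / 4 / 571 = -15 / 2284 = -0.01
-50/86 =-25/43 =-0.58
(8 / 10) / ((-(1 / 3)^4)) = -324 / 5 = -64.80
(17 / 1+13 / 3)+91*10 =2794 / 3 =931.33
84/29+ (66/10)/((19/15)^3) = 1222131/198911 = 6.14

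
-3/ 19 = -0.16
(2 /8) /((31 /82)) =41 /62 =0.66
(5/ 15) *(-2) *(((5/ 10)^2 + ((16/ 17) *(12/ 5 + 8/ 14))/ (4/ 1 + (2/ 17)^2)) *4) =-38438/ 15225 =-2.52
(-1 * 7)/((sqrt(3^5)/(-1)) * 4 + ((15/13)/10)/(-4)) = 0.11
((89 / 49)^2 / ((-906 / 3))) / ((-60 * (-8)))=-7921 / 348048960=-0.00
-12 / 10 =-6 / 5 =-1.20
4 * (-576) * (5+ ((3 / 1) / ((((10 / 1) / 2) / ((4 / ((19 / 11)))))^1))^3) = -15176086272 / 857375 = -17700.64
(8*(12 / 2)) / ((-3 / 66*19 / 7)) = -7392 / 19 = -389.05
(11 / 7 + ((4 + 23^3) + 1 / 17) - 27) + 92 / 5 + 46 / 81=586272808 / 48195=12164.60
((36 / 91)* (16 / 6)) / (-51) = -32 / 1547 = -0.02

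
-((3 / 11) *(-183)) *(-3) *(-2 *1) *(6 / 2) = 9882 / 11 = 898.36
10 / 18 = 5 / 9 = 0.56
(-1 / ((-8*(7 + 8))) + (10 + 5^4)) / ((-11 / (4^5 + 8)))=-59575.33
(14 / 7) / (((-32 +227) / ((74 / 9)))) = 148 / 1755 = 0.08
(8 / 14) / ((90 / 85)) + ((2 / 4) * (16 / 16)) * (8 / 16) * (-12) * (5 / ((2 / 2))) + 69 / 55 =-45758 / 3465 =-13.21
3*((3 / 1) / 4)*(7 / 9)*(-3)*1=-21 / 4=-5.25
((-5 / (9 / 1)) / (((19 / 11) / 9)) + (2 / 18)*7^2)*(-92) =-40112 / 171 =-234.57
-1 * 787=-787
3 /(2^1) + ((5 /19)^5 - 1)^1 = 2482349 /4952198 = 0.50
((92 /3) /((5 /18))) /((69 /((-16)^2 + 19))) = 440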